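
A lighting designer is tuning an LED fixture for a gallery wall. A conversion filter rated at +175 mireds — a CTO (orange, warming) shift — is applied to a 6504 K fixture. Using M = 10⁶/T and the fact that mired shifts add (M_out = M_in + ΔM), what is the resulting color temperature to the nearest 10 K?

M_in = 10⁶/6504 = 153.75 mireds.
M_out = 153.75 + (+175) = 328.75 mireds.
T_out = 10⁶/328.75 = 3041.8 K → 3040 K.

3040 K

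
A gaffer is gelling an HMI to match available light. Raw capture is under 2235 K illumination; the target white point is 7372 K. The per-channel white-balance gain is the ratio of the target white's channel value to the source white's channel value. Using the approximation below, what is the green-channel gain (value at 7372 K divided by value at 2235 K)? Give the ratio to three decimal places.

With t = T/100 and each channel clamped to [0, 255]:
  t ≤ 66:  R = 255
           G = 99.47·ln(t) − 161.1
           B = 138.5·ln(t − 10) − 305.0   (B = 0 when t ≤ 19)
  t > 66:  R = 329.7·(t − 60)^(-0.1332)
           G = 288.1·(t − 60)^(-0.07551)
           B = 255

At 2235 K (t = 22.35):
  G = 99.47·ln 22.35 − 161.1 = 99.47·3.1068 − 161.1 = 147.936.
At 7372 K (t = 73.72):
  G = 288.1·(73.72 − 60)^(-0.07551) = 288.1·13.72^(-0.07551) = 288.1·0.82058 = 236.408.
Gain = 236.408 / 147.936 = 1.5980 → 1.598.

1.598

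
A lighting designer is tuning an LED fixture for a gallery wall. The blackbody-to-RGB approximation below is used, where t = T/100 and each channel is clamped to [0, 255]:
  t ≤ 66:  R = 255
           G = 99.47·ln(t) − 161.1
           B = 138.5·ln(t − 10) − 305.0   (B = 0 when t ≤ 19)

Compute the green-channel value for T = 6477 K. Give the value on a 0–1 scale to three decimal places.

0.995

t = 6477/100 = 64.77; the t ≤ 66 branch applies.
G = 99.47·ln 64.77 − 161.1 = 99.47·4.1708 − 161.1 = 253.774.
On a 0–1 scale: 253.774/255 = 0.9952 → 0.995.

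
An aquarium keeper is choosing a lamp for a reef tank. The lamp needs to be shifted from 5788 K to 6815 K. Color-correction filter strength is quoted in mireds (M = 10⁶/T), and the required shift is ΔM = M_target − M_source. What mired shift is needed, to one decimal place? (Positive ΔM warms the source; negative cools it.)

M_source = 10⁶/5788 = 172.771; M_target = 10⁶/6815 = 146.735.
ΔM = 146.735 − 172.771 = -26.036 → -26.0 mireds, a cooling shift.

-26.0 mireds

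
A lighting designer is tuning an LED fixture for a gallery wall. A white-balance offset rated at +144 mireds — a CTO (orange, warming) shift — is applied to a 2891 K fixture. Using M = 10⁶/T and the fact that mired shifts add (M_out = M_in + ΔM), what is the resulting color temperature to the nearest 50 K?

2050 K

M_in = 10⁶/2891 = 345.90 mireds.
M_out = 345.90 + (+144) = 489.90 mireds.
T_out = 10⁶/489.90 = 2041.2 K → 2050 K.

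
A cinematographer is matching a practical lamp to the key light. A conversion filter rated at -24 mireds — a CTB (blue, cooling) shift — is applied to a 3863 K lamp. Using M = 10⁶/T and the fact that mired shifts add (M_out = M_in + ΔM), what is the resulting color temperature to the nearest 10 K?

M_in = 10⁶/3863 = 258.87 mireds.
M_out = 258.87 + (-24) = 234.87 mireds.
T_out = 10⁶/234.87 = 4257.7 K → 4260 K.

4260 K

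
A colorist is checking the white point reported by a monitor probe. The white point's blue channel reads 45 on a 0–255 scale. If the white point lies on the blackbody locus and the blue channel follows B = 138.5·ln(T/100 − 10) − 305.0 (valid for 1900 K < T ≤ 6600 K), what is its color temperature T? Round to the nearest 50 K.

2250 K

ln(t − 10) = (45 + 305.0) / 138.5 = 2.5271.
t − 10 = e^2.5271 = 12.517, so t = 22.517.
T = 100·t = 2252 K → 2250 K to the nearest 50 K.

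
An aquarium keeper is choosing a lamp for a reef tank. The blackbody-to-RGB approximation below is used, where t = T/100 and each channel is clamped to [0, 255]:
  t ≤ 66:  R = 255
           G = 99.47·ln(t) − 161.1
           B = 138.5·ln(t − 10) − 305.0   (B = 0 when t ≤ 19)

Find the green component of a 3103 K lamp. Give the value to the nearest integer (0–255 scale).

t = 3103/100 = 31.03; the t ≤ 66 branch applies.
G = 99.47·ln 31.03 − 161.1 = 99.47·3.4350 − 161.1 = 180.575.
Rounded: 181.

181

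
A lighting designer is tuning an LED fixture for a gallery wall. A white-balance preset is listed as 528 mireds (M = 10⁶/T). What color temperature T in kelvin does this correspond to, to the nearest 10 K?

1890 K

T = 10⁶ / 528 = 1893.94 K → 1890 K.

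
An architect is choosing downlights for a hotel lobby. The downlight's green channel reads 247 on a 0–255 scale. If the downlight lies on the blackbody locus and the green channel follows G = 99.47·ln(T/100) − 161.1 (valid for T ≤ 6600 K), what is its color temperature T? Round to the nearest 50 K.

ln t = (247 + 161.1) / 99.47 = 4.1027.
t = e^4.1027 = 60.506.
T = 100·t = 6051 K → 6050 K to the nearest 50 K.

6050 K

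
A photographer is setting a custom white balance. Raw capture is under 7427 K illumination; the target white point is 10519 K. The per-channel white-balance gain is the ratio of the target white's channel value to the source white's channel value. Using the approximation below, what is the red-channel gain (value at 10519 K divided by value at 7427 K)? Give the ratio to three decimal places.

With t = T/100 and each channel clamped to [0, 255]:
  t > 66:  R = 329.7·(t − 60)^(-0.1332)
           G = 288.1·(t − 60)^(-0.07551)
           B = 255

At 7427 K (t = 74.27):
  R = 329.7·(74.27 − 60)^(-0.1332) = 329.7·14.27^(-0.1332) = 329.7·0.70183 = 231.393.
At 10519 K (t = 105.19):
  R = 329.7·(105.19 − 60)^(-0.1332) = 329.7·45.19^(-0.1332) = 329.7·0.60193 = 198.457.
Gain = 198.457 / 231.393 = 0.8577 → 0.858.

0.858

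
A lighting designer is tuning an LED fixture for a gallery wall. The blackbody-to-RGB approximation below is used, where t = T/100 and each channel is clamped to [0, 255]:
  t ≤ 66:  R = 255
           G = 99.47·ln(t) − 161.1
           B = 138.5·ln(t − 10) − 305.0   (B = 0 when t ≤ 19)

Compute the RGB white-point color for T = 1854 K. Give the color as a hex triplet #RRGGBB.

#FF8100

t = 1854/100 = 18.54; the t ≤ 66 branch applies.
R = 255 by definition for t ≤ 66.
G = 99.47·ln 18.54 − 161.1 = 99.47·2.9199 − 161.1 = 129.345.
t = 18.54 ≤ 19, so B = 0.
Rounded: (255, 129, 0).
In hex: #FF8100.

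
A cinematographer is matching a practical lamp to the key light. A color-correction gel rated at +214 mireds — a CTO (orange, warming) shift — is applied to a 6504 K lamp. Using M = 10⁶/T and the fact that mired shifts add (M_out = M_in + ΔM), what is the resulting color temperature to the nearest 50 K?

2700 K

M_in = 10⁶/6504 = 153.75 mireds.
M_out = 153.75 + (+214) = 367.75 mireds.
T_out = 10⁶/367.75 = 2719.2 K → 2700 K.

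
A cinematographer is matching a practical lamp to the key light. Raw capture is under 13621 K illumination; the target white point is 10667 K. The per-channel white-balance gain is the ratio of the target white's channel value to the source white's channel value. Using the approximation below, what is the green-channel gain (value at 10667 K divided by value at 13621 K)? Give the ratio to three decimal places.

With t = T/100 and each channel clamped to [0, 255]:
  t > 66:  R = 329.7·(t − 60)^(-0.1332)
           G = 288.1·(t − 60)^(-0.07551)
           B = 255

1.038

At 13621 K (t = 136.21):
  G = 288.1·(136.21 − 60)^(-0.07551) = 288.1·76.21^(-0.07551) = 288.1·0.72092 = 207.698.
At 10667 K (t = 106.67):
  G = 288.1·(106.67 − 60)^(-0.07551) = 288.1·46.67^(-0.07551) = 288.1·0.74812 = 215.533.
Gain = 215.533 / 207.698 = 1.0377 → 1.038.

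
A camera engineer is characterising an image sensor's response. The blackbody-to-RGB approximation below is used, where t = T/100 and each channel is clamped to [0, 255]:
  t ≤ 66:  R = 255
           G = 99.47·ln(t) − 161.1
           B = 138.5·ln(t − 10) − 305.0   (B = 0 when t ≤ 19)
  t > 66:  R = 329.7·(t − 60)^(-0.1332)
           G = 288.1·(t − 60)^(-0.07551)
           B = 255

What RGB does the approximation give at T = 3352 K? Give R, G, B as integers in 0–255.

t = 3352/100 = 33.52; the t ≤ 66 branch applies.
R = 255 by definition for t ≤ 66.
G = 99.47·ln 33.52 − 161.1 = 99.47·3.5121 − 161.1 = 188.253.
B = 138.5·ln(33.52 − 10) − 305.0 = 138.5·ln 23.52 − 305.0 = 138.5·3.1579 − 305.0 = 132.362.
Rounded: (255, 188, 132).

R=255, G=188, B=132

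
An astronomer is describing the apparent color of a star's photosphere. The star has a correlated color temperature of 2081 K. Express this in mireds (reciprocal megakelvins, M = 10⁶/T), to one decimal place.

M = 10⁶ / 2081 = 480.538 → 480.5 mireds.

480.5 mireds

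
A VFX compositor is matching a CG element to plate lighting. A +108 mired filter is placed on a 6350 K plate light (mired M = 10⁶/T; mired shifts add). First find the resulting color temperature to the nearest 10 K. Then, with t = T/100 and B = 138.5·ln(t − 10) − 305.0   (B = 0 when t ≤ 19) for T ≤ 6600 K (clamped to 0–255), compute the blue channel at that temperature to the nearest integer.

M_in = 10⁶/6350 = 157.48; M_out = 157.48 + (+108) = 265.48.
T_out = 10⁶/265.48 = 3766.8 K → 3770 K; t = 37.7.
B = 138.5·ln(37.7 − 10) − 305.0 = 138.5·ln 27.7 − 305.0 = 138.5·3.3214 − 305.0 = 155.018.
Rounded: 155.

155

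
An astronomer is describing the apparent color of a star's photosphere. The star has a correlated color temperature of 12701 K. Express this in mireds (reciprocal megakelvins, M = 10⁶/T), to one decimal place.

78.7 mireds

M = 10⁶ / 12701 = 78.734 → 78.7 mireds.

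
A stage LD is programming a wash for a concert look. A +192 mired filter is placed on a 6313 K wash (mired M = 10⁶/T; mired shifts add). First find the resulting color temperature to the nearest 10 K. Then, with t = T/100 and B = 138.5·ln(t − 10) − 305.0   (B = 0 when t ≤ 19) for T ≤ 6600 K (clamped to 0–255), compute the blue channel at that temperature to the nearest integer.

M_in = 10⁶/6313 = 158.40; M_out = 158.40 + (+192) = 350.40.
T_out = 10⁶/350.40 = 2853.9 K → 2850 K; t = 28.5.
B = 138.5·ln(28.5 − 10) − 305.0 = 138.5·ln 18.5 − 305.0 = 138.5·2.9178 − 305.0 = 99.111.
Rounded: 99.

99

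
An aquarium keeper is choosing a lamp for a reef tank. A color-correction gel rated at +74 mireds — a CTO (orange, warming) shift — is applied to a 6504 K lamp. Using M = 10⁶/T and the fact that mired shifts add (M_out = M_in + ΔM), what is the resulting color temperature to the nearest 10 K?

M_in = 10⁶/6504 = 153.75 mireds.
M_out = 153.75 + (+74) = 227.75 mireds.
T_out = 10⁶/227.75 = 4390.7 K → 4390 K.

4390 K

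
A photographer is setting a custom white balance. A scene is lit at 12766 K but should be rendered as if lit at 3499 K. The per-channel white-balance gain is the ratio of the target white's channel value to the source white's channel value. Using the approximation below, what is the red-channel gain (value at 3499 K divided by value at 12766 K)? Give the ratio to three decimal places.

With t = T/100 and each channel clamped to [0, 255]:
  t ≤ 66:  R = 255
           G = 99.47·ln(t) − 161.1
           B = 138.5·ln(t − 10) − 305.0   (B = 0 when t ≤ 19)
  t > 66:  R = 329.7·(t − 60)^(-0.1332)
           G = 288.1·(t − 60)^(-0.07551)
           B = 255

1.356

At 12766 K (t = 127.66):
  R = 329.7·(127.66 − 60)^(-0.1332) = 329.7·67.66^(-0.1332) = 329.7·0.57043 = 188.070.
At 3499 K (t = 34.99):
  R = 255 by definition for t ≤ 66.
Gain = 255.000 / 188.070 = 1.3559 → 1.356.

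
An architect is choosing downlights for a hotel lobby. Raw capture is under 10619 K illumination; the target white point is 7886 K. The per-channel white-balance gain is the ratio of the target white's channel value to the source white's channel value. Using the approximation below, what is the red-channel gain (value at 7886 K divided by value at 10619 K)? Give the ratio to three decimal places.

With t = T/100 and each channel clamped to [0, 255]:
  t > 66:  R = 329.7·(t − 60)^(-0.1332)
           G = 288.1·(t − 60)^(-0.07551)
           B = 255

1.127

At 10619 K (t = 106.19):
  R = 329.7·(106.19 − 60)^(-0.1332) = 329.7·46.19^(-0.1332) = 329.7·0.60018 = 197.880.
At 7886 K (t = 78.86):
  R = 329.7·(78.86 − 60)^(-0.1332) = 329.7·18.86^(-0.1332) = 329.7·0.67624 = 222.955.
Gain = 222.955 / 197.880 = 1.1267 → 1.127.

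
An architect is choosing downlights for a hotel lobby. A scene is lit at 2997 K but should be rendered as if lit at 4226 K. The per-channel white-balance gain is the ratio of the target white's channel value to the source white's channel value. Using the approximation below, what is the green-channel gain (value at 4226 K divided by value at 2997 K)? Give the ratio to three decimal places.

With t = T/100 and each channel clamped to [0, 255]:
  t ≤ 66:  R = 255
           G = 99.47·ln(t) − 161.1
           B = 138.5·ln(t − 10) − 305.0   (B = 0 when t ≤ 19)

1.193

At 2997 K (t = 29.97):
  G = 99.47·ln 29.97 − 161.1 = 99.47·3.4002 − 161.1 = 177.118.
At 4226 K (t = 42.26):
  G = 99.47·ln 42.26 − 161.1 = 99.47·3.7438 − 161.1 = 211.300.
Gain = 211.300 / 177.118 = 1.1930 → 1.193.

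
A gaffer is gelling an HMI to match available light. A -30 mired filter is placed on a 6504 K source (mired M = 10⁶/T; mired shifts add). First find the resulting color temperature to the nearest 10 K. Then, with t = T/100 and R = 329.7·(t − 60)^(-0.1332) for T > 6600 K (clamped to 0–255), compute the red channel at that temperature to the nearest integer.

M_in = 10⁶/6504 = 153.75; M_out = 153.75 + (-30) = 123.75.
T_out = 10⁶/123.75 = 8080.7 K → 8080 K; t = 80.8.
R = 329.7·(80.8 − 60)^(-0.1332) = 329.7·20.8^(-0.1332) = 329.7·0.66747 = 220.066.
Rounded: 220.

220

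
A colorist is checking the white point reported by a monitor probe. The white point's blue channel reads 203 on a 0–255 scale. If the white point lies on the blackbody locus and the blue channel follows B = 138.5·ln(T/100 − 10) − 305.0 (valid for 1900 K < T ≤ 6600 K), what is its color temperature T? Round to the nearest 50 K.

ln(t − 10) = (203 + 305.0) / 138.5 = 3.6679.
t − 10 = e^3.6679 = 39.168, so t = 49.168.
T = 100·t = 4917 K → 4900 K to the nearest 50 K.

4900 K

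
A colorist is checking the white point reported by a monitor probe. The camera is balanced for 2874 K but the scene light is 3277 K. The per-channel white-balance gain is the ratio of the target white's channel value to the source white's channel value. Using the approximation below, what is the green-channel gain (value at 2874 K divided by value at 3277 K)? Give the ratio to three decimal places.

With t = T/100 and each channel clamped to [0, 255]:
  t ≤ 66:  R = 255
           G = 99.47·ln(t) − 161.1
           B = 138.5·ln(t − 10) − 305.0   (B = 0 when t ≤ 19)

0.930

At 3277 K (t = 32.77):
  G = 99.47·ln 32.77 − 161.1 = 99.47·3.4895 − 161.1 = 186.002.
At 2874 K (t = 28.74):
  G = 99.47·ln 28.74 − 161.1 = 99.47·3.3583 − 161.1 = 172.949.
Gain = 172.949 / 186.002 = 0.9298 → 0.930.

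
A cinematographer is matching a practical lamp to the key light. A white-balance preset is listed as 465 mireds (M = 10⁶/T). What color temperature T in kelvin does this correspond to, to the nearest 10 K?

2150 K

T = 10⁶ / 465 = 2150.54 K → 2150 K.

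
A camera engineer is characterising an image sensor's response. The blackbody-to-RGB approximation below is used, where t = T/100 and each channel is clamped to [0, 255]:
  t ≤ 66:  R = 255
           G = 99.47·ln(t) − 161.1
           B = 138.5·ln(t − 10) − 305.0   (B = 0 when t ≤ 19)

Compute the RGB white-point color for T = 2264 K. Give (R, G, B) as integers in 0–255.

(255, 149, 46)

t = 2264/100 = 22.64; the t ≤ 66 branch applies.
R = 255 by definition for t ≤ 66.
G = 99.47·ln 22.64 − 161.1 = 99.47·3.1197 − 161.1 = 149.218.
B = 138.5·ln(22.64 − 10) − 305.0 = 138.5·ln 12.64 − 305.0 = 138.5·2.5369 − 305.0 = 46.356.
Rounded: (255, 149, 46).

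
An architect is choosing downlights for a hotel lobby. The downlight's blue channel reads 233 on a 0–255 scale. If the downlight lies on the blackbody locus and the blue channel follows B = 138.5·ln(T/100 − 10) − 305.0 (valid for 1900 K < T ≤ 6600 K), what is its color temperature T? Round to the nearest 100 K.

5900 K

ln(t − 10) = (233 + 305.0) / 138.5 = 3.8845.
t − 10 = e^3.8845 = 48.641, so t = 58.641.
T = 100·t = 5864 K → 5900 K to the nearest 100 K.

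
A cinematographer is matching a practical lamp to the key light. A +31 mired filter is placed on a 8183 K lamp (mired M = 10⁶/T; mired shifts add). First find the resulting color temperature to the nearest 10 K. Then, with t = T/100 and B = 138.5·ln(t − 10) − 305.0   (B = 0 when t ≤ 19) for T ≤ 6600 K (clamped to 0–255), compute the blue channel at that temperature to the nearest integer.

M_in = 10⁶/8183 = 122.20; M_out = 122.20 + (+31) = 153.20.
T_out = 10⁶/153.20 = 6527.2 K → 6530 K; t = 65.3.
B = 138.5·ln(65.3 − 10) − 305.0 = 138.5·ln 55.3 − 305.0 = 138.5·4.0128 − 305.0 = 250.769.
Rounded: 251.

251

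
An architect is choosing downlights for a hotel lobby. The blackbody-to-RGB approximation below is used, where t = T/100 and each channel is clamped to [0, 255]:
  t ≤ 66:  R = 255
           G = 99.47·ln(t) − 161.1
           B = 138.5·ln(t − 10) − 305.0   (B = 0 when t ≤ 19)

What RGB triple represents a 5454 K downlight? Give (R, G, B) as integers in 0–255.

t = 5454/100 = 54.54; the t ≤ 66 branch applies.
R = 255 by definition for t ≤ 66.
G = 99.47·ln 54.54 − 161.1 = 99.47·3.9989 − 161.1 = 236.674.
B = 138.5·ln(54.54 − 10) − 305.0 = 138.5·ln 44.54 − 305.0 = 138.5·3.7964 − 305.0 = 220.800.
Rounded: (255, 237, 221).

(255, 237, 221)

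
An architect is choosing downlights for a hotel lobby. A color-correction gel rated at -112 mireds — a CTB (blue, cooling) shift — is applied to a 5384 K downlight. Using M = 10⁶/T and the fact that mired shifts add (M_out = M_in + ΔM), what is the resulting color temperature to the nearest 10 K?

13560 K

M_in = 10⁶/5384 = 185.74 mireds.
M_out = 185.74 + (-112) = 73.74 mireds.
T_out = 10⁶/73.74 = 13562.0 K → 13560 K.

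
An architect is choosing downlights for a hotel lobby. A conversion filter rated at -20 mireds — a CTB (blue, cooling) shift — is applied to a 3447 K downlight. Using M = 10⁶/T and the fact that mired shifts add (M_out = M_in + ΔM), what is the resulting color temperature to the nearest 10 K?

M_in = 10⁶/3447 = 290.11 mireds.
M_out = 290.11 + (-20) = 270.11 mireds.
T_out = 10⁶/270.11 = 3702.2 K → 3700 K.

3700 K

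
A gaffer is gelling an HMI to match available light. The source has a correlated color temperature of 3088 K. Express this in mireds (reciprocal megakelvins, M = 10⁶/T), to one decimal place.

323.8 mireds

M = 10⁶ / 3088 = 323.834 → 323.8 mireds.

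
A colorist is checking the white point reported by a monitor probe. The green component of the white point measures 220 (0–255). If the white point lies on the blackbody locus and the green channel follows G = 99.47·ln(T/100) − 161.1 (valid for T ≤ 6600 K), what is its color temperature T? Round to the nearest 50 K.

4600 K

ln t = (220 + 161.1) / 99.47 = 3.8313.
t = e^3.8313 = 46.123.
T = 100·t = 4612 K → 4600 K to the nearest 50 K.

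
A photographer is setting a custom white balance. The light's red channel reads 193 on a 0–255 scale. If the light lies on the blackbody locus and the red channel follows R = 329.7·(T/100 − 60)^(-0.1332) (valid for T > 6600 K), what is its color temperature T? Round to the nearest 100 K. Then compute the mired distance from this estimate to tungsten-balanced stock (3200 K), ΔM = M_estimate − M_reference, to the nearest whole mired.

(t − 60)^(-0.1332) = 193/329.7 = 0.58538.
t − 60 = 0.58538^(1/-0.1332) = 0.58538^(-7.508) = 55.713, so t = 115.713.
T = 100·t = 11571 K → 11600 K to the nearest 100 K.
M_estimate = 10⁶/11600 = 86.21; M_reference = 10⁶/3200 = 312.50.
ΔM = 86.21 − 312.50 = -226.29 → -226 mireds.

-226 mireds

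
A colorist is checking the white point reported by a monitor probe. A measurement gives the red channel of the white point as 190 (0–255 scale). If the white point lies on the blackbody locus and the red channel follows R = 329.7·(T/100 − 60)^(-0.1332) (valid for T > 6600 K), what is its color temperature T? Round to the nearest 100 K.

12300 K

(t − 60)^(-0.1332) = 190/329.7 = 0.57628.
t − 60 = 0.57628^(1/-0.1332) = 0.57628^(-7.508) = 62.667, so t = 122.667.
T = 100·t = 12267 K → 12300 K to the nearest 100 K.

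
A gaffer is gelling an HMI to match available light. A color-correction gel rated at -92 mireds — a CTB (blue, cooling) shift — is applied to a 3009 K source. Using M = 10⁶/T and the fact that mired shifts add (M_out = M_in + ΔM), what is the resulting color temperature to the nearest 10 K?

M_in = 10⁶/3009 = 332.34 mireds.
M_out = 332.34 + (-92) = 240.34 mireds.
T_out = 10⁶/240.34 = 4160.8 K → 4160 K.

4160 K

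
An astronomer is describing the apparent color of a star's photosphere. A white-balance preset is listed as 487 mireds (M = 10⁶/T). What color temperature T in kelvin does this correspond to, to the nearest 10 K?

T = 10⁶ / 487 = 2053.39 K → 2050 K.

2050 K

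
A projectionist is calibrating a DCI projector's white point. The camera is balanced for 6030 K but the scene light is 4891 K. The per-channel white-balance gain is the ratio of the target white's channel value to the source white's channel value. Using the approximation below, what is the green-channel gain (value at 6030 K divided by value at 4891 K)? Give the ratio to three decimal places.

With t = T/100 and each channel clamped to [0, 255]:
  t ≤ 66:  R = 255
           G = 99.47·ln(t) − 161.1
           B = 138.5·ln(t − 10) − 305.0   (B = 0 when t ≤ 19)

1.092

At 4891 K (t = 48.91):
  G = 99.47·ln 48.91 − 161.1 = 99.47·3.8900 − 161.1 = 225.836.
At 6030 K (t = 60.3):
  G = 99.47·ln 60.3 − 161.1 = 99.47·4.0993 − 161.1 = 246.661.
Gain = 246.661 / 225.836 = 1.0922 → 1.092.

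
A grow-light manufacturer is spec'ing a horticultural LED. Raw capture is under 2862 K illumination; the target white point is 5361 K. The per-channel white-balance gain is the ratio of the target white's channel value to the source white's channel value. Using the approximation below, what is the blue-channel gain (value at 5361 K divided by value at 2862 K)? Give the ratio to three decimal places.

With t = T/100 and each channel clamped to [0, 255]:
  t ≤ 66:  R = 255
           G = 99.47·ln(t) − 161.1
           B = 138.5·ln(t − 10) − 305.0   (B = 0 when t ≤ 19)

At 2862 K (t = 28.62):
  B = 138.5·ln(28.62 − 10) − 305.0 = 138.5·ln 18.62 − 305.0 = 138.5·2.9242 − 305.0 = 100.007.
At 5361 K (t = 53.61):
  B = 138.5·ln(53.61 − 10) − 305.0 = 138.5·ln 43.61 − 305.0 = 138.5·3.7753 − 305.0 = 217.877.
Gain = 217.877 / 100.007 = 2.1786 → 2.179.

2.179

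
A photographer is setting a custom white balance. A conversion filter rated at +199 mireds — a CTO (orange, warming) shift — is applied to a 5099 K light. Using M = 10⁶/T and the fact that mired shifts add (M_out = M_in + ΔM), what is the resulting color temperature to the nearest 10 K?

M_in = 10⁶/5099 = 196.12 mireds.
M_out = 196.12 + (+199) = 395.12 mireds.
T_out = 10⁶/395.12 = 2530.9 K → 2530 K.

2530 K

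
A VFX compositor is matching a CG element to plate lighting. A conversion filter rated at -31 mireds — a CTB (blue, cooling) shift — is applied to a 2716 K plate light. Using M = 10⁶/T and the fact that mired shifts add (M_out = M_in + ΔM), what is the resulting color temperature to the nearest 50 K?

M_in = 10⁶/2716 = 368.19 mireds.
M_out = 368.19 + (-31) = 337.19 mireds.
T_out = 10⁶/337.19 = 2965.7 K → 2950 K.

2950 K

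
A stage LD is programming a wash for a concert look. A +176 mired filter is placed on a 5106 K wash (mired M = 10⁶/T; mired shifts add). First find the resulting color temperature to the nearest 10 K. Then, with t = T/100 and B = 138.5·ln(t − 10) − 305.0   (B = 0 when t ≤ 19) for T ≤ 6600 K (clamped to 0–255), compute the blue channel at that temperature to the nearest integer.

87

M_in = 10⁶/5106 = 195.85; M_out = 195.85 + (+176) = 371.85.
T_out = 10⁶/371.85 = 2689.3 K → 2690 K; t = 26.9.
B = 138.5·ln(26.9 − 10) − 305.0 = 138.5·ln 16.9 − 305.0 = 138.5·2.8273 − 305.0 = 86.583.
Rounded: 87.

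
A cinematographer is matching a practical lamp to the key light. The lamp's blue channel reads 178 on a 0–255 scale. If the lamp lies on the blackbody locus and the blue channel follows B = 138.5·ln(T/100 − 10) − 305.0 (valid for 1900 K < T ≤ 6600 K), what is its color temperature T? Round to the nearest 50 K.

4250 K

ln(t − 10) = (178 + 305.0) / 138.5 = 3.4874.
t − 10 = e^3.4874 = 32.700, so t = 42.700.
T = 100·t = 4270 K → 4250 K to the nearest 50 K.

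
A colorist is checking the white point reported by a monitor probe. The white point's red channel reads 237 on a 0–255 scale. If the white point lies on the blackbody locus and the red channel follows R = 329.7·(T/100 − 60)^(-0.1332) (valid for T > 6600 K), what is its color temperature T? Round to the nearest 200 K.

(t − 60)^(-0.1332) = 237/329.7 = 0.71884.
t − 60 = 0.71884^(1/-0.1332) = 0.71884^(-7.508) = 11.922, so t = 71.922.
T = 100·t = 7192 K → 7200 K to the nearest 200 K.

7200 K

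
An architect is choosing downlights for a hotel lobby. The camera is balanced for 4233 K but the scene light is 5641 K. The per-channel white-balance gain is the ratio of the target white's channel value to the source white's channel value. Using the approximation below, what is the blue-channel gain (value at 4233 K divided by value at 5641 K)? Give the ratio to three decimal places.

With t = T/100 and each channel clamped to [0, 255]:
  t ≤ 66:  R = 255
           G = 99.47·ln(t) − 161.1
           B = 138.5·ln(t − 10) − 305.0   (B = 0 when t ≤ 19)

0.779

At 5641 K (t = 56.41):
  B = 138.5·ln(56.41 − 10) − 305.0 = 138.5·ln 46.41 − 305.0 = 138.5·3.8375 − 305.0 = 226.496.
At 4233 K (t = 42.33):
  B = 138.5·ln(42.33 − 10) − 305.0 = 138.5·ln 32.33 − 305.0 = 138.5·3.4760 − 305.0 = 176.425.
Gain = 176.425 / 226.496 = 0.7789 → 0.779.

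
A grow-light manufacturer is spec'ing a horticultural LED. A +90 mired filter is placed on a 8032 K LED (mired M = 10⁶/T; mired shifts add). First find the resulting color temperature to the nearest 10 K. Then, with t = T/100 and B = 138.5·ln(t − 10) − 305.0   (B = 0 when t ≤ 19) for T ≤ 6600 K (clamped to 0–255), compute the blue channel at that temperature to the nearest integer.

194

M_in = 10⁶/8032 = 124.50; M_out = 124.50 + (+90) = 214.50.
T_out = 10⁶/214.50 = 4662.0 K → 4660 K; t = 46.6.
B = 138.5·ln(46.6 − 10) − 305.0 = 138.5·ln 36.6 − 305.0 = 138.5·3.6000 − 305.0 = 193.607.
Rounded: 194.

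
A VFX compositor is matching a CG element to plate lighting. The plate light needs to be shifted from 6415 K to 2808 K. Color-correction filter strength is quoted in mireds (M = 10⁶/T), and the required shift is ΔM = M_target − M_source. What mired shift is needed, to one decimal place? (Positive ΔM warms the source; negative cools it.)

M_source = 10⁶/6415 = 155.885; M_target = 10⁶/2808 = 356.125.
ΔM = 356.125 − 155.885 = 200.241 → +200.2 mireds, a warming shift.

+200.2 mireds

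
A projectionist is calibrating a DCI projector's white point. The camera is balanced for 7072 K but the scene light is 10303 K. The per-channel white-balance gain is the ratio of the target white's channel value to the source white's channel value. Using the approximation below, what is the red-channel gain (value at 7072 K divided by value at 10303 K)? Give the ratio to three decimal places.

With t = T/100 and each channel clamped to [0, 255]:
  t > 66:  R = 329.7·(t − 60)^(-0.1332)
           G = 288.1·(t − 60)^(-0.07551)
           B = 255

1.203

At 10303 K (t = 103.03):
  R = 329.7·(103.03 − 60)^(-0.1332) = 329.7·43.03^(-0.1332) = 329.7·0.60587 = 199.756.
At 7072 K (t = 70.72):
  R = 329.7·(70.72 − 60)^(-0.1332) = 329.7·10.72^(-0.1332) = 329.7·0.72908 = 240.379.
Gain = 240.379 / 199.756 = 1.2034 → 1.203.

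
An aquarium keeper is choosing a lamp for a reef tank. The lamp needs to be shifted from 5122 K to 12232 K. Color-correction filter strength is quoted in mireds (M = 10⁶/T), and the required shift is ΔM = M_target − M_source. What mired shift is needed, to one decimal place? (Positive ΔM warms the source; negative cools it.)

M_source = 10⁶/5122 = 195.236; M_target = 10⁶/12232 = 81.753.
ΔM = 81.753 − 195.236 = -113.483 → -113.5 mireds, a cooling shift.

-113.5 mireds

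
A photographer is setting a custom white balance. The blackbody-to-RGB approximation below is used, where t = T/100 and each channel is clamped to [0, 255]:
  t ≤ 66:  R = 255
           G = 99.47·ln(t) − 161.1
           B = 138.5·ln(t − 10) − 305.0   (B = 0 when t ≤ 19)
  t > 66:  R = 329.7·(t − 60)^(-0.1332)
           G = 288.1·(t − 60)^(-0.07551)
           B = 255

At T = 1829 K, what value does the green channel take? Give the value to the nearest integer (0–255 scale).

128

t = 1829/100 = 18.29; the t ≤ 66 branch applies.
G = 99.47·ln 18.29 − 161.1 = 99.47·2.9064 − 161.1 = 127.995.
Rounded: 128.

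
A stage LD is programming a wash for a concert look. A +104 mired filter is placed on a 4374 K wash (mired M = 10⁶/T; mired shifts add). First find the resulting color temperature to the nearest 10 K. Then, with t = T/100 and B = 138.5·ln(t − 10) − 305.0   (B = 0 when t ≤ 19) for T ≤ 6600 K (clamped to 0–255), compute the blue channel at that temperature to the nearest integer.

M_in = 10⁶/4374 = 228.62; M_out = 228.62 + (+104) = 332.62.
T_out = 10⁶/332.62 = 3006.4 K → 3010 K; t = 30.1.
B = 138.5·ln(30.1 − 10) − 305.0 = 138.5·ln 20.1 − 305.0 = 138.5·3.0007 − 305.0 = 110.600.
Rounded: 111.

111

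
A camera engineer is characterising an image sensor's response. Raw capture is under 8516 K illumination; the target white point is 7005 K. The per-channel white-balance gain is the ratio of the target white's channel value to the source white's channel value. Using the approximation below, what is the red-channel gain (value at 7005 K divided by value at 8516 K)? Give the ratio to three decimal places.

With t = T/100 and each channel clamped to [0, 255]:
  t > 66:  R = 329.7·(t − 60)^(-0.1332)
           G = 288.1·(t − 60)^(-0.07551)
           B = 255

At 8516 K (t = 85.16):
  R = 329.7·(85.16 − 60)^(-0.1332) = 329.7·25.16^(-0.1332) = 329.7·0.65077 = 214.558.
At 7005 K (t = 70.05):
  R = 329.7·(70.05 − 60)^(-0.1332) = 329.7·10.05^(-0.1332) = 329.7·0.73538 = 242.455.
Gain = 242.455 / 214.558 = 1.1300 → 1.130.

1.130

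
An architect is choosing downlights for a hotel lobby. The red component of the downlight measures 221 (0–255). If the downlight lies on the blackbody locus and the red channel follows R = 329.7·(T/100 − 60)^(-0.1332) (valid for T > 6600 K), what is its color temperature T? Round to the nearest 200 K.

(t − 60)^(-0.1332) = 221/329.7 = 0.67031.
t − 60 = 0.67031^(1/-0.1332) = 0.67031^(-7.508) = 20.149, so t = 80.149.
T = 100·t = 8015 K → 8000 K to the nearest 200 K.

8000 K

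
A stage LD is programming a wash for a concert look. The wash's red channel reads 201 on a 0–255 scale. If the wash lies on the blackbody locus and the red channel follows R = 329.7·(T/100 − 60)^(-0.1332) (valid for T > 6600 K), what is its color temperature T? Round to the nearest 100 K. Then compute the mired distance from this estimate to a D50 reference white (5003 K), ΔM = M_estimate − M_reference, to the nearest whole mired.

(t − 60)^(-0.1332) = 201/329.7 = 0.60965.
t − 60 = 0.60965^(1/-0.1332) = 0.60965^(-7.508) = 41.071, so t = 101.071.
T = 100·t = 10107 K → 10100 K to the nearest 100 K.
M_estimate = 10⁶/10100 = 99.01; M_reference = 10⁶/5003 = 199.88.
ΔM = 99.01 − 199.88 = -100.87 → -101 mireds.

-101 mireds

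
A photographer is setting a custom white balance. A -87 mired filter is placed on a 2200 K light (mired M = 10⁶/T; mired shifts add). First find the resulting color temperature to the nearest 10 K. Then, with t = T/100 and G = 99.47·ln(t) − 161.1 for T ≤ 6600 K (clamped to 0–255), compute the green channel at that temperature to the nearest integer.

167

M_in = 10⁶/2200 = 454.55; M_out = 454.55 + (-87) = 367.55.
T_out = 10⁶/367.55 = 2720.8 K → 2720 K; t = 27.2.
G = 99.47·ln 27.2 − 161.1 = 99.47·3.3032 − 161.1 = 167.471.
Rounded: 167.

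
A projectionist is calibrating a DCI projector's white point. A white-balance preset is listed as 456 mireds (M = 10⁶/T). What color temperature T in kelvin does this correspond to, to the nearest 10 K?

2190 K

T = 10⁶ / 456 = 2192.98 K → 2190 K.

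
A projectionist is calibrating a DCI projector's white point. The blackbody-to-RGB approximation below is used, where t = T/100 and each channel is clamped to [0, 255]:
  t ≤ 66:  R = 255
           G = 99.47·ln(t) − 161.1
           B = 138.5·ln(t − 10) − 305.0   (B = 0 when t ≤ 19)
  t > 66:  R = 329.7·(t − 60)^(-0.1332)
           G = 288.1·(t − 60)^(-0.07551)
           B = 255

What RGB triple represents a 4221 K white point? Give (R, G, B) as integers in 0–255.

t = 4221/100 = 42.21; the t ≤ 66 branch applies.
R = 255 by definition for t ≤ 66.
G = 99.47·ln 42.21 − 161.1 = 99.47·3.7427 − 161.1 = 211.182.
B = 138.5·ln(42.21 − 10) − 305.0 = 138.5·ln 32.21 − 305.0 = 138.5·3.4723 − 305.0 = 175.910.
Rounded: (255, 211, 176).

(255, 211, 176)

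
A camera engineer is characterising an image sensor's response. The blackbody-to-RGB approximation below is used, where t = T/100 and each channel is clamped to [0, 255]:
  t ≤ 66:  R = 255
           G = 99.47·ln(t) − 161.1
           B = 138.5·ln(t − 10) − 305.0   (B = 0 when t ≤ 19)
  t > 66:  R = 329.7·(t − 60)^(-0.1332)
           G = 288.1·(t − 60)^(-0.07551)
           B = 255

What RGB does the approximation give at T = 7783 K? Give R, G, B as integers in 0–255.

R=225, G=232, B=255

t = 7783/100 = 77.83; the t > 66 branch applies.
R = 329.7·(77.83 − 60)^(-0.1332) = 329.7·17.83^(-0.1332) = 329.7·0.68131 = 224.629.
G = 288.1·(77.83 − 60)^(-0.07551) = 288.1·17.83^(-0.07551) = 288.1·0.80450 = 231.776.
B = 255 by definition for t > 66.
Rounded: (225, 232, 255).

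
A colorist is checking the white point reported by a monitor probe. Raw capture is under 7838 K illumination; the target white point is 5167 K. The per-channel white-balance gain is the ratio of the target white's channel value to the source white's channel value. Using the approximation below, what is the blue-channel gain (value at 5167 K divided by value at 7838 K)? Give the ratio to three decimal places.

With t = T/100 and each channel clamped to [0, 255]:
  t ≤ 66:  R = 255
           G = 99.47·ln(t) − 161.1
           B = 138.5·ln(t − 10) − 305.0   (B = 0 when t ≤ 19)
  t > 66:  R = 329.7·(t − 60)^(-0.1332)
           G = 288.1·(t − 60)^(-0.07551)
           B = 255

At 7838 K (t = 78.38):
  B = 255 by definition for t > 66.
At 5167 K (t = 51.67):
  B = 138.5·ln(51.67 − 10) − 305.0 = 138.5·ln 41.67 − 305.0 = 138.5·3.7298 − 305.0 = 211.575.
Gain = 211.575 / 255.000 = 0.8297 → 0.830.

0.830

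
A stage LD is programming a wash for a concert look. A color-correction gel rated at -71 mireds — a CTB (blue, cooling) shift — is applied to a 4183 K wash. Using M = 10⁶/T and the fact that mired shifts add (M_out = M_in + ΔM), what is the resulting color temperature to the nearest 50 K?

M_in = 10⁶/4183 = 239.06 mireds.
M_out = 239.06 + (-71) = 168.06 mireds.
T_out = 10⁶/168.06 = 5950.2 K → 5950 K.

5950 K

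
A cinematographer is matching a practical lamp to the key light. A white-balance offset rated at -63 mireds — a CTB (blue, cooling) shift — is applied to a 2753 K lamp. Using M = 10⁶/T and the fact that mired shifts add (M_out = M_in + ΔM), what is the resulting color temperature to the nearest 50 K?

3350 K

M_in = 10⁶/2753 = 363.24 mireds.
M_out = 363.24 + (-63) = 300.24 mireds.
T_out = 10⁶/300.24 = 3330.7 K → 3350 K.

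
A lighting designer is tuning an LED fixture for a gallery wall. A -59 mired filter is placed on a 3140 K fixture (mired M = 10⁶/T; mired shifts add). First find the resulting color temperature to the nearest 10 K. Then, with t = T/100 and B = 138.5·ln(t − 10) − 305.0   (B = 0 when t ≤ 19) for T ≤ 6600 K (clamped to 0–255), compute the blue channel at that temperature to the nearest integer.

159

M_in = 10⁶/3140 = 318.47; M_out = 318.47 + (-59) = 259.47.
T_out = 10⁶/259.47 = 3854.0 K → 3850 K; t = 38.5.
B = 138.5·ln(38.5 − 10) − 305.0 = 138.5·ln 28.5 − 305.0 = 138.5·3.3499 − 305.0 = 158.962.
Rounded: 159.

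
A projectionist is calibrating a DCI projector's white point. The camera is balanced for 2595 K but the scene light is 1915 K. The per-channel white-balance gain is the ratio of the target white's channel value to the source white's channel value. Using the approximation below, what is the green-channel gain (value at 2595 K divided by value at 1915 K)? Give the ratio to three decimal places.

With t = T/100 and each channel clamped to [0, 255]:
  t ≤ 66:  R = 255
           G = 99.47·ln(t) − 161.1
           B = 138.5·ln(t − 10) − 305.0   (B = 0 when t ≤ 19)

1.228

At 1915 K (t = 19.15):
  G = 99.47·ln 19.15 − 161.1 = 99.47·2.9523 − 161.1 = 132.566.
At 2595 K (t = 25.95):
  G = 99.47·ln 25.95 − 161.1 = 99.47·3.2562 − 161.1 = 162.791.
Gain = 162.791 / 132.566 = 1.2280 → 1.228.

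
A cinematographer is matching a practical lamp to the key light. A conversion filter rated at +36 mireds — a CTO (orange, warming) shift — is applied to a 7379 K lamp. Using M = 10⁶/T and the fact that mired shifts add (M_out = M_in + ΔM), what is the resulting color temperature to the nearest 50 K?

M_in = 10⁶/7379 = 135.52 mireds.
M_out = 135.52 + (+36) = 171.52 mireds.
T_out = 10⁶/171.52 = 5830.2 K → 5850 K.

5850 K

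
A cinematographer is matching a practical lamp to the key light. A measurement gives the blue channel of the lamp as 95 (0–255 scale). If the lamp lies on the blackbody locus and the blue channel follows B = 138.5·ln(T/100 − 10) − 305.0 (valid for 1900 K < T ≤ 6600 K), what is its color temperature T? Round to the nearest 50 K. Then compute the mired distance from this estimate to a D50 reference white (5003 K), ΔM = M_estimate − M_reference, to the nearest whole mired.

ln(t − 10) = (95 + 305.0) / 138.5 = 2.8881.
t − 10 = e^2.8881 = 17.959, so t = 27.959.
T = 100·t = 2796 K → 2800 K to the nearest 50 K.
M_estimate = 10⁶/2800 = 357.14; M_reference = 10⁶/5003 = 199.88.
ΔM = 357.14 − 199.88 = 157.26 → +157 mireds.

+157 mireds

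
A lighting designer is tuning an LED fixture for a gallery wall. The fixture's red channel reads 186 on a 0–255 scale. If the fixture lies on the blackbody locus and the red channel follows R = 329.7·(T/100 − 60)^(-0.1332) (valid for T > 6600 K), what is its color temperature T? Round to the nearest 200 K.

(t − 60)^(-0.1332) = 186/329.7 = 0.56415.
t − 60 = 0.56415^(1/-0.1332) = 0.56415^(-7.508) = 73.521, so t = 133.521.
T = 100·t = 13352 K → 13400 K to the nearest 200 K.

13400 K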